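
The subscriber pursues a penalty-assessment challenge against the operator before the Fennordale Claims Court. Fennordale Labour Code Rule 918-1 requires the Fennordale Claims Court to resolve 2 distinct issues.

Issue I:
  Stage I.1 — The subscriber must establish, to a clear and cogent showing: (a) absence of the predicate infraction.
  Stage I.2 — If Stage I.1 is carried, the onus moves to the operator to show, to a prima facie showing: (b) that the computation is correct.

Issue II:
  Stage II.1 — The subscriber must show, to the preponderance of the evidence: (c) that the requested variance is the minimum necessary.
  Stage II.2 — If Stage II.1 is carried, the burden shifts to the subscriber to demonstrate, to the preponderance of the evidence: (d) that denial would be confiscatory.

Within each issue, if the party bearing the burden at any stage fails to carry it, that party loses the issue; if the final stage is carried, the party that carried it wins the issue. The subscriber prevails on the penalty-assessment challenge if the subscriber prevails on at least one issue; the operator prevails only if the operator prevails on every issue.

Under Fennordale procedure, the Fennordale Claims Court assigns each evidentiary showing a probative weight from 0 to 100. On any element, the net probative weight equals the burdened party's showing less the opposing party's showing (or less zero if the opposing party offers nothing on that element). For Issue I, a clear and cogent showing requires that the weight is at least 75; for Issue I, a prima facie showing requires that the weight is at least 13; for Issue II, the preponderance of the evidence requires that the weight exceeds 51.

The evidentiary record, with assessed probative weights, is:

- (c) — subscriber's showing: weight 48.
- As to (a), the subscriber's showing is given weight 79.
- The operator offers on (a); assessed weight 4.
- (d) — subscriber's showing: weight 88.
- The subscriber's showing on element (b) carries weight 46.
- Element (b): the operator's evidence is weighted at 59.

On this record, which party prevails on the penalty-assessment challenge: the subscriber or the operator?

— Issue I —
At Stage I.1 the subscriber must meet a clear and cogent showing (weight is at least 75): on (a) the weight is 79 less the opposing 4 gives net 75, which does reach 75, so (a) meets the standard.
  Stage I.1 is satisfied; the onus moves to the operator.
At Stage I.2 the operator must meet a prima facie showing (weight is at least 13): on (b) the weight is 59 less the opposing 46 gives net 13, ≥ 13, so (b) meets the standard.
  The operator carries the last stage.
All stages carried — the operator prevails on this issue.
— Issue II —
At Stage II.1 the subscriber must meet the preponderance of the evidence (weight exceeds 51): on (c) the weight is 48, which does not exceed 51, so (c) does not meet the standard.
  Stage II.1 not carried; the subscriber fails its burden.
The operator prevails on this issue.
Per-issue: Issue I → operator; Issue II → operator. The subscriber must prevail on at least one issue; overall, the operator prevails.

operator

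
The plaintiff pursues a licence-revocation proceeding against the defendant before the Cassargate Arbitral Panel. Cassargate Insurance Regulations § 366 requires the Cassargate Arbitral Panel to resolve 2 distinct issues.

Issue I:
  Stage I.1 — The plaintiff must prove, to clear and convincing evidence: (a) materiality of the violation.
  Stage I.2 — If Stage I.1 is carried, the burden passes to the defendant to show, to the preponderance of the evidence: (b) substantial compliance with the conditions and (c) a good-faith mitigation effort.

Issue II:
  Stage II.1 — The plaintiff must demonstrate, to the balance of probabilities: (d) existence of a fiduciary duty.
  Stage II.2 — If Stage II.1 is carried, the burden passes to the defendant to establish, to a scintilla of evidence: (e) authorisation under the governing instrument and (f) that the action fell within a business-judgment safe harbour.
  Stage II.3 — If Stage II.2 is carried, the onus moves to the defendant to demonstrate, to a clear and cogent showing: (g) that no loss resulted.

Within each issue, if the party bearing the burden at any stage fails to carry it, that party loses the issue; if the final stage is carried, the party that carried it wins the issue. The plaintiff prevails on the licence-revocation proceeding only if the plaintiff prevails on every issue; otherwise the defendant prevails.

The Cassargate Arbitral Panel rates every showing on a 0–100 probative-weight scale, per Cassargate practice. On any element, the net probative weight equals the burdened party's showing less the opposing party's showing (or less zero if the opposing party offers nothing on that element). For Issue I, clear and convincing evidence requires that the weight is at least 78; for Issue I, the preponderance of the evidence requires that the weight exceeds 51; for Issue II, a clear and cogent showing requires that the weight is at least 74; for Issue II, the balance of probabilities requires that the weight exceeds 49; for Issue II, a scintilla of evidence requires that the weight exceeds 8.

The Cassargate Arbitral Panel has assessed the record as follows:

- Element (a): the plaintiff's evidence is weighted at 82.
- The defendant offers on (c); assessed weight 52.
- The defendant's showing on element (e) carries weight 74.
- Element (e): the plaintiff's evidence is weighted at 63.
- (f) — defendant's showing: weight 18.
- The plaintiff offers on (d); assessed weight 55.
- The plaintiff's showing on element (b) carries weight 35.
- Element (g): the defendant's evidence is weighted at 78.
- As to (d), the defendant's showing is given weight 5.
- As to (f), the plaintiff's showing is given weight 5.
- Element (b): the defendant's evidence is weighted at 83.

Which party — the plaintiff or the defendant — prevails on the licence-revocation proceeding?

defendant

— Issue I —
Stage I.1 (plaintiff, clear and convincing evidence, weight is at least 78): (a) 82 ≥ 78 — meets.
  The plaintiff carries Stage I.1; the defendant now bears the burden.
Stage I.2 (defendant, the preponderance of the evidence, weight exceeds 51): (b) net 83−35=48 ≤ 51 — fails; (c) 52 > 51 — meets.
  Stage I.2 not carried; the defendant fails its burden.
So the plaintiff prevails on this issue.
— Issue II —
Stage II.1 — burden on plaintiff; standard: the balance of probabilities (weight exceeds 49).
    (d): 55 − 5 = 50 > 49 [met]
  All elements met. The burden passes to the defendant.
Stage II.2 — burden on defendant; standard: a scintilla of evidence (weight exceeds 8).
    (e): 74 − 63 = 11 > 8 [met]
    (f): 18 − 5 = 13 > 8 [met]
  All elements met. The defendant retains the burden for Stage II.3.
Stage II.3 — burden on defendant; standard: a clear and cogent showing (weight is at least 74).
    (g): 78 ≥ 74 [met]
  Stage II.3 carried; the final stage is satisfied.
All stages carried — the defendant prevails on this issue.
Per-issue: Issue I → plaintiff; Issue II → defendant. The plaintiff must prevail on every issue; overall, the defendant prevails.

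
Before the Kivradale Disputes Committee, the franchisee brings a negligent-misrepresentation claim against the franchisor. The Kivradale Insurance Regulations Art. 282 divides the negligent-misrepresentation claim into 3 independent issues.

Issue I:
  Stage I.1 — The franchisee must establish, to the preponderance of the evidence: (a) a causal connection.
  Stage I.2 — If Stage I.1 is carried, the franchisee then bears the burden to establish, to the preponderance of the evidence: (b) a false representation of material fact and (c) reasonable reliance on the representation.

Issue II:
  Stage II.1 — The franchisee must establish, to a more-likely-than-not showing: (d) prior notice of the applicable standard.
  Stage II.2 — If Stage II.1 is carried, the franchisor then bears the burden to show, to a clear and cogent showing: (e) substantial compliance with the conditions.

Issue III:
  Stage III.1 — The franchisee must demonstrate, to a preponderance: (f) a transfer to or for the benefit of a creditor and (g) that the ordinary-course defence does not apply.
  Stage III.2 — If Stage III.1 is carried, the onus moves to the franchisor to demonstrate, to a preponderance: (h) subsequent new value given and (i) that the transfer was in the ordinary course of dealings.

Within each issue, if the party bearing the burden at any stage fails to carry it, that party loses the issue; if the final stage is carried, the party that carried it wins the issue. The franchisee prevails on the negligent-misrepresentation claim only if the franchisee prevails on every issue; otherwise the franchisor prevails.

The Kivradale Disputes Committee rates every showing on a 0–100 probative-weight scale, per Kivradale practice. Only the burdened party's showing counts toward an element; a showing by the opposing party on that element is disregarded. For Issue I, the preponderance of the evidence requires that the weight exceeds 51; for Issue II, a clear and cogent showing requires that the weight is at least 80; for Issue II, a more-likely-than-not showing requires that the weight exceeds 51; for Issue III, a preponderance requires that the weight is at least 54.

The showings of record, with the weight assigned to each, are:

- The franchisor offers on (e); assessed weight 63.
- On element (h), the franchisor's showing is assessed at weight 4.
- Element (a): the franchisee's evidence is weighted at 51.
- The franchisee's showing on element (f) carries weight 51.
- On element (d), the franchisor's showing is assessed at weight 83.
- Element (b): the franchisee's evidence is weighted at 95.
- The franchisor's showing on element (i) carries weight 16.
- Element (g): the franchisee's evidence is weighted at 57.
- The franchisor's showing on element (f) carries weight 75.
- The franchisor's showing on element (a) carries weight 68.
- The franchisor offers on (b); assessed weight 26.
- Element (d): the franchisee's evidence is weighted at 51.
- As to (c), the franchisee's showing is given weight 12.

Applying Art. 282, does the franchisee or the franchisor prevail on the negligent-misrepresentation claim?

franchisor

— Issue I —
Stage I.1 — burden on franchisee; standard: the preponderance of the evidence (weight exceeds 51).
    (a): 51 (franchisor's 68 disregarded) ≤ 51 [not met]
  Stage I.1 not carried; the franchisee fails its burden.
So the franchisor prevails on this issue.
— Issue II —
At Stage II.1 the franchisee must meet a more-likely-than-not showing (weight exceeds 51): on (d) the weight is 51 (the franchisor's 83 is given no effect), which does not exceed 51, so (d) does not meet the standard.
  Not every element is met, so the franchisee fails to carry Stage II.1.
So the franchisor prevails on this issue.
— Issue III —
At Stage III.1 the franchisee must meet a preponderance (weight is at least 54): on (f) the weight is 51 (the franchisor's 75 is given no effect), < 54, so (f) does not meet the standard; on (g) the weight is 57, ≥ 54, so (g) meets the standard.
  The franchisee does not carry Stage III.1.
So the franchisor prevails on this issue.
Per-issue: Issue I → franchisor; Issue II → franchisor; Issue III → franchisor. The franchisee must prevail on every issue; overall, the franchisor prevails.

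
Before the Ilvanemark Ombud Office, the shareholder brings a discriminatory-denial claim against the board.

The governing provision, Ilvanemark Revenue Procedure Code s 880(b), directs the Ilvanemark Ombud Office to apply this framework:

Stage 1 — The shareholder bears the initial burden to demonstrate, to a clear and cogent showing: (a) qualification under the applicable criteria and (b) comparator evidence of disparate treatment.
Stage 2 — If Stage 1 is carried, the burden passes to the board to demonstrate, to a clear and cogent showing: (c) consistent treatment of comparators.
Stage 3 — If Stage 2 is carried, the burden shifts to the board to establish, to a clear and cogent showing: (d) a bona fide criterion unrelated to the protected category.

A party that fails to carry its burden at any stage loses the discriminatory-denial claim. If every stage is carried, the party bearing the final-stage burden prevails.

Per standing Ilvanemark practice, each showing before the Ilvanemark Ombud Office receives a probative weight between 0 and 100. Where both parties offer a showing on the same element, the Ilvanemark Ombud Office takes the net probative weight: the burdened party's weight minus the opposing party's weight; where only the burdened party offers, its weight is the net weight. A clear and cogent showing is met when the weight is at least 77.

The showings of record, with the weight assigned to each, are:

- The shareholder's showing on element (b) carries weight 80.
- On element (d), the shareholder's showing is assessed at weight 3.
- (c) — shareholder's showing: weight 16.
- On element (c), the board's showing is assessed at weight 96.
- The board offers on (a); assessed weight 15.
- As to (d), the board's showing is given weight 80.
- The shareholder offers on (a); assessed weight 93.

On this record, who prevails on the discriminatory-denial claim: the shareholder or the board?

Stage 1 (shareholder, a clear and cogent showing, weight is at least 77): (a) net 93−15=78 ≥ 77 — meets; (b) 80 ≥ 77 — meets.
  Stage 1 is satisfied; the onus moves to the board.
Stage 2 (board, a clear and cogent showing, weight is at least 77): (c) net 96−16=80 ≥ 77 — meets.
  All elements met. The board retains the burden for Stage 3.
Stage 3 (board, a clear and cogent showing, weight is at least 77): (d) net 80−3=77 ≥ 77 — meets.
  Stage 3 carried; the final stage is satisfied.
With every stage satisfied, the board prevails.

board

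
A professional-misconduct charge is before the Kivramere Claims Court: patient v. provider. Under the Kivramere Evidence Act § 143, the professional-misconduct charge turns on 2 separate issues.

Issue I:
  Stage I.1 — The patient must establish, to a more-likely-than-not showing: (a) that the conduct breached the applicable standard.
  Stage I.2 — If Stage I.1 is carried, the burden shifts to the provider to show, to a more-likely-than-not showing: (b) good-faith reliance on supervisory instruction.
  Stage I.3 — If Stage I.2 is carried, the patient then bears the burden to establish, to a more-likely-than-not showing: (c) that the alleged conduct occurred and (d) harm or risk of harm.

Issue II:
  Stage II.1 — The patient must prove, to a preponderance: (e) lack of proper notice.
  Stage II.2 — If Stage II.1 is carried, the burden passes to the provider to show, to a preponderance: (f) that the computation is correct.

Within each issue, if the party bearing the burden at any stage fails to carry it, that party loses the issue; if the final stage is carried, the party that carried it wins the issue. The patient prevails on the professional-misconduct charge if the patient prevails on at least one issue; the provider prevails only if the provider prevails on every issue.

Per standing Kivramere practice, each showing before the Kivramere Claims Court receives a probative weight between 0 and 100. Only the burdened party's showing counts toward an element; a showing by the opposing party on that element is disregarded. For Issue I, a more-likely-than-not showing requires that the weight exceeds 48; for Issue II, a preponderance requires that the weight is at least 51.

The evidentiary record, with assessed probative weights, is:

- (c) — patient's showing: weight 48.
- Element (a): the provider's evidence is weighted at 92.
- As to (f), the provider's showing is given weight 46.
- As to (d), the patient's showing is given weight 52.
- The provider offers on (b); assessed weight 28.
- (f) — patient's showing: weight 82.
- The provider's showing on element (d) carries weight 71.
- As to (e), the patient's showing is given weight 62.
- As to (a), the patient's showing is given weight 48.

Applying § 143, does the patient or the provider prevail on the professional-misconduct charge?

— Issue I —
Stage I.1 — burden on patient; standard: a more-likely-than-not showing (weight exceeds 48).
    (a): 48 (provider's 92 disregarded) ≤ 48 [not met]
  The patient does not carry Stage I.1.
So the provider prevails on this issue.
— Issue II —
At Stage II.1 the patient must meet a preponderance (weight is at least 51): on (e) the weight is 62, which does reach 51, so (e) meets the standard.
  All elements met. The burden passes to the provider.
At Stage II.2 the provider must meet a preponderance (weight is at least 51): on (f) the weight is 46 (the patient's 82 is given no effect), which does not reach 51, so (f) does not meet the standard.
  Stage II.2 not carried; the provider fails its burden.
The analysis ends at Stage II.2; the patient prevails on this issue.
Per-issue: Issue I → provider; Issue II → patient. The patient must prevail on at least one issue; overall, the patient prevails.

patient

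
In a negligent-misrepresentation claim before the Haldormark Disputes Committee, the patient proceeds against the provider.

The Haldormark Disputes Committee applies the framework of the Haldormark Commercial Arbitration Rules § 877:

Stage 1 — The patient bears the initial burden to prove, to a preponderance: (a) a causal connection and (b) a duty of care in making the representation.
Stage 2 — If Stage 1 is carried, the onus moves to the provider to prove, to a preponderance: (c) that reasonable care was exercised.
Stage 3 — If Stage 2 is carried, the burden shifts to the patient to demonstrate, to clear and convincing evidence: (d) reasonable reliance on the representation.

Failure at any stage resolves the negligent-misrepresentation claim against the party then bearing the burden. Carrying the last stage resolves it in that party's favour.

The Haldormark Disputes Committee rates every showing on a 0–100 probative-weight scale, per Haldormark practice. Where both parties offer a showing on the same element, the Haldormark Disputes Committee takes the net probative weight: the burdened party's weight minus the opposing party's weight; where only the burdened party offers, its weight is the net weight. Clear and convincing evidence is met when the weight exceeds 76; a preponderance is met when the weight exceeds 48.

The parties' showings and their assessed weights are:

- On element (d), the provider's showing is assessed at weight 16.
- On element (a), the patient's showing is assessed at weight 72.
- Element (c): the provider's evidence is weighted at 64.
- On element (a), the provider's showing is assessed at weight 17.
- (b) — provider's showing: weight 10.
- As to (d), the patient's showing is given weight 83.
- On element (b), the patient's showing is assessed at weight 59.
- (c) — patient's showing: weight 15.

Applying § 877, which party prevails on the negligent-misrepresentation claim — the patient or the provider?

provider

Stage 1 (patient, a preponderance, weight exceeds 48): (a) net 72−17=55 > 48 — meets; (b) net 59−10=49 > 48 — meets.
  Stage 1 carried; the burden shifts to the provider.
Stage 2 (provider, a preponderance, weight exceeds 48): (c) net 64−15=49 > 48 — meets.
  All elements met. The burden passes to the patient.
Stage 3 (patient, clear and convincing evidence, weight exceeds 76): (d) net 83−16=67 ≤ 76 — fails.
  The patient does not carry Stage 3.
The analysis ends at Stage 3; the provider prevails.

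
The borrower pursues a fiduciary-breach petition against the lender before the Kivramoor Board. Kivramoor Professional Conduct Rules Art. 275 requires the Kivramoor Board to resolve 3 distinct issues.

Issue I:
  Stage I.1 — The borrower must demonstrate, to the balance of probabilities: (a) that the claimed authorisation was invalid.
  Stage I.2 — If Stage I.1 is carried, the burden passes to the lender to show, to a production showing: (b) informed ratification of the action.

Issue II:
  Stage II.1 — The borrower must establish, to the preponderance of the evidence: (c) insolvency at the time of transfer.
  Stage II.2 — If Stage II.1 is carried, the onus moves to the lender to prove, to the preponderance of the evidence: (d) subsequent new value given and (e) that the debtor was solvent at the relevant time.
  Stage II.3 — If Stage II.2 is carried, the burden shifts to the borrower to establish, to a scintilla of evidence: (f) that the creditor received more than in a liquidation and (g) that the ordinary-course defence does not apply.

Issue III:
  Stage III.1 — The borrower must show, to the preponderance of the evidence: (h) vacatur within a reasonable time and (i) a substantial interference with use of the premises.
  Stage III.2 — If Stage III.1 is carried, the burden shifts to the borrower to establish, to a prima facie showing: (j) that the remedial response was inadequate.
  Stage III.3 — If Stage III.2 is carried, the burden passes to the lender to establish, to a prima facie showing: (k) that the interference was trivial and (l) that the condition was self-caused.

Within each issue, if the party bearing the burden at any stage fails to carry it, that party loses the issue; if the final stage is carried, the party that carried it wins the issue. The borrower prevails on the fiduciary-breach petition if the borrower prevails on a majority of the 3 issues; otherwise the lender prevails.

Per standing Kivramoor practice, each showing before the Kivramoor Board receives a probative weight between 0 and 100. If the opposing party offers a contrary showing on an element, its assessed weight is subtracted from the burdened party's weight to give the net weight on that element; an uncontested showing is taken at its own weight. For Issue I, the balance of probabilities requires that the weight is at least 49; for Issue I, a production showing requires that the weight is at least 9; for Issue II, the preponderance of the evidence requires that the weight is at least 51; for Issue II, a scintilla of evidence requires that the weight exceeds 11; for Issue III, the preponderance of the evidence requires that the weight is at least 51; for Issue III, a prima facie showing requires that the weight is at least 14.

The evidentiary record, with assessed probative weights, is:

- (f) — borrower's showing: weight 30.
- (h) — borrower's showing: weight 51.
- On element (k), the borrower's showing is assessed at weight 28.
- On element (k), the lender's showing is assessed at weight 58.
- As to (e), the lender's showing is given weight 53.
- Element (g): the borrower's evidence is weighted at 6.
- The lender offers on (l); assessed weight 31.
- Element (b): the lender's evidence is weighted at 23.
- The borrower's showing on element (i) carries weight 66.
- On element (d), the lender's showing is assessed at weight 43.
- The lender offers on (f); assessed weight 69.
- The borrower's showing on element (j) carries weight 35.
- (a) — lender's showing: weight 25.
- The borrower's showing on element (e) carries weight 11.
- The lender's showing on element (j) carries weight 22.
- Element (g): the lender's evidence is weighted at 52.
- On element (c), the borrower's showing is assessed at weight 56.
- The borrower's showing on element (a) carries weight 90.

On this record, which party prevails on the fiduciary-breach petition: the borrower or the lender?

lender

— Issue I —
At Stage I.1 the borrower must meet the balance of probabilities (weight is at least 49): on (a) the weight is 90 less the opposing 25 gives net 65, which does reach 49, so (a) meets the standard.
  Stage I.1 carried; the burden shifts to the lender.
At Stage I.2 the lender must meet a production showing (weight is at least 9): on (b) the weight is 23, ≥ 9, so (b) meets the standard.
  The lender carries the last stage.
With every stage satisfied, the lender prevails on this issue.
— Issue II —
Stage II.1 (borrower, the preponderance of the evidence, weight is at least 51): (c) 56 ≥ 51 — meets.
  The borrower carries Stage II.1; the lender now bears the burden.
Stage II.2 (lender, the preponderance of the evidence, weight is at least 51): (d) 43 < 51 — fails; (e) net 53−11=42 < 51 — fails.
  Stage II.2 not carried; the lender fails its burden.
The analysis ends at Stage II.2; the borrower prevails on this issue.
— Issue III —
Stage III.1 (borrower, the preponderance of the evidence, weight is at least 51): (h) 51 ≥ 51 — meets; (i) 66 ≥ 51 — meets.
  Stage III.1 is satisfied; the borrower continues to bear the burden.
Stage III.2 (borrower, a prima facie showing, weight is at least 14): (j) net 35−22=13 < 14 — fails.
  Not every element is met, so the borrower fails to carry Stage III.2.
The lender prevails on this issue.
Per-issue: Issue I → lender; Issue II → borrower; Issue III → lender. The borrower must prevail on a majority of issues; overall, the lender prevails.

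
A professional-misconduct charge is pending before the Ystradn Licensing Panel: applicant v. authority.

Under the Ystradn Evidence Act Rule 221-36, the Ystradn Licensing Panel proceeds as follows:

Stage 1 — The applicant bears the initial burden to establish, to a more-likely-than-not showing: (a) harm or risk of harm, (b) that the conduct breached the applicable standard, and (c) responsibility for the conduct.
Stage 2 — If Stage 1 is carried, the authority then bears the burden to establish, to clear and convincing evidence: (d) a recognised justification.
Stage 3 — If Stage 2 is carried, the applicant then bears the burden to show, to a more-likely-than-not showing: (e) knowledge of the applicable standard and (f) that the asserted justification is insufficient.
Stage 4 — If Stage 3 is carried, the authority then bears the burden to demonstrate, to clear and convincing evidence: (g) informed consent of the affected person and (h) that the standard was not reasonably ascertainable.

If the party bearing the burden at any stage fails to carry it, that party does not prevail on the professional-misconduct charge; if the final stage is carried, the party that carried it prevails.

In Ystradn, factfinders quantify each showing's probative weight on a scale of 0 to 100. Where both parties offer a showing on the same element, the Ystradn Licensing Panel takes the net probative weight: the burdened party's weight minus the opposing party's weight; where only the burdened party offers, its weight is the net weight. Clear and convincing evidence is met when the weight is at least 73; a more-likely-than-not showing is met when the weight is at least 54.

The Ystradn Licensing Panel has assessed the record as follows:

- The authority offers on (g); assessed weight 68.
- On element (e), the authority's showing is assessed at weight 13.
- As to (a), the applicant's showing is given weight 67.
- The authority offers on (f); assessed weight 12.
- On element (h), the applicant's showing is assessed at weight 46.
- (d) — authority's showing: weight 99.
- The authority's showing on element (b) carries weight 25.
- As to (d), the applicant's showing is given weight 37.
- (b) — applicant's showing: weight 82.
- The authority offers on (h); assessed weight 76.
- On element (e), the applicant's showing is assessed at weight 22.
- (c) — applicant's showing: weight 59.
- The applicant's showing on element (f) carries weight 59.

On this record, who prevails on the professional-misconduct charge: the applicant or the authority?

Stage 1 — burden on applicant; standard: a more-likely-than-not showing (weight is at least 54).
    (a): 67 ≥ 54 [met]
    (b): 82 − 25 = 57 ≥ 54 [met]
    (c): 59 ≥ 54 [met]
  Stage 1 is satisfied; the onus moves to the authority.
Stage 2 — burden on authority; standard: clear and convincing evidence (weight is at least 73).
    (d): 99 − 37 = 62 < 73 [not met]
  Not every element is met, so the authority fails to carry Stage 2.
The analysis ends at Stage 2; the applicant prevails.

applicant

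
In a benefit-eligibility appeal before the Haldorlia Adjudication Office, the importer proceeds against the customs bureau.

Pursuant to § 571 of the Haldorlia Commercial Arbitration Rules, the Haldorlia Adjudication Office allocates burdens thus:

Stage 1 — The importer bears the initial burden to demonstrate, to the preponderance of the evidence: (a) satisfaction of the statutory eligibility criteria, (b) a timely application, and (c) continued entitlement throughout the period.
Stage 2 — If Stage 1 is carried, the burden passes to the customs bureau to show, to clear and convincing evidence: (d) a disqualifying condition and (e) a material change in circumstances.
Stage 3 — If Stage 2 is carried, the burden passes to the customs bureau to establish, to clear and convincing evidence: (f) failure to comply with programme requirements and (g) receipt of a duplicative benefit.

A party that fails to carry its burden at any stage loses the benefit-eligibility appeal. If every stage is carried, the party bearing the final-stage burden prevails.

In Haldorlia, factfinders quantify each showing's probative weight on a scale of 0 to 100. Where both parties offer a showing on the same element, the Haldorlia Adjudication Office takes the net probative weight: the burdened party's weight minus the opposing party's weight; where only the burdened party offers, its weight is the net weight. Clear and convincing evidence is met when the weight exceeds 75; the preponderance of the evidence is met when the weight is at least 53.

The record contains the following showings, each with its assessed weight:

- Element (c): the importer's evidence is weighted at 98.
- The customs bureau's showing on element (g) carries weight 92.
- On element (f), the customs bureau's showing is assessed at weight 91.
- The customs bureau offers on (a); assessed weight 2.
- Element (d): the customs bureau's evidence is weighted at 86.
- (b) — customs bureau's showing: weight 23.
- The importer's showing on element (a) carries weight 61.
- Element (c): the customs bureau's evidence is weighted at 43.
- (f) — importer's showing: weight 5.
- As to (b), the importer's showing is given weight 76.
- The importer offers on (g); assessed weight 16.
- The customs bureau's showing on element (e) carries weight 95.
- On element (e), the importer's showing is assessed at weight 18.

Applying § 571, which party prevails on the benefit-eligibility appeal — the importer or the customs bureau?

At Stage 1 the importer must meet the preponderance of the evidence (weight is at least 53): on (a) the weight is 61 less the opposing 2 gives net 59, ≥ 53, so (a) meets the standard; on (b) the weight is 76 less the opposing 23 gives net 53, ≥ 53, so (b) meets the standard; on (c) the weight is 98 less the opposing 43 gives net 55, ≥ 53, so (c) meets the standard.
  Stage 1 carried; the burden shifts to the customs bureau.
At Stage 2 the customs bureau must meet clear and convincing evidence (weight exceeds 75): on (d) the weight is 86, which does exceed 75, so (d) meets the standard; on (e) the weight is 95 less the opposing 18 gives net 77, > 75, so (e) meets the standard.
  Stage 2 is satisfied; the customs bureau continues to bear the burden.
At Stage 3 the customs bureau must meet clear and convincing evidence (weight exceeds 75): on (f) the weight is 91 less the opposing 5 gives net 86, which does exceed 75, so (f) meets the standard; on (g) the weight is 92 less the opposing 16 gives net 76, > 75, so (g) meets the standard.
  The customs bureau carries the last stage.
With every stage satisfied, the customs bureau prevails.

customs bureau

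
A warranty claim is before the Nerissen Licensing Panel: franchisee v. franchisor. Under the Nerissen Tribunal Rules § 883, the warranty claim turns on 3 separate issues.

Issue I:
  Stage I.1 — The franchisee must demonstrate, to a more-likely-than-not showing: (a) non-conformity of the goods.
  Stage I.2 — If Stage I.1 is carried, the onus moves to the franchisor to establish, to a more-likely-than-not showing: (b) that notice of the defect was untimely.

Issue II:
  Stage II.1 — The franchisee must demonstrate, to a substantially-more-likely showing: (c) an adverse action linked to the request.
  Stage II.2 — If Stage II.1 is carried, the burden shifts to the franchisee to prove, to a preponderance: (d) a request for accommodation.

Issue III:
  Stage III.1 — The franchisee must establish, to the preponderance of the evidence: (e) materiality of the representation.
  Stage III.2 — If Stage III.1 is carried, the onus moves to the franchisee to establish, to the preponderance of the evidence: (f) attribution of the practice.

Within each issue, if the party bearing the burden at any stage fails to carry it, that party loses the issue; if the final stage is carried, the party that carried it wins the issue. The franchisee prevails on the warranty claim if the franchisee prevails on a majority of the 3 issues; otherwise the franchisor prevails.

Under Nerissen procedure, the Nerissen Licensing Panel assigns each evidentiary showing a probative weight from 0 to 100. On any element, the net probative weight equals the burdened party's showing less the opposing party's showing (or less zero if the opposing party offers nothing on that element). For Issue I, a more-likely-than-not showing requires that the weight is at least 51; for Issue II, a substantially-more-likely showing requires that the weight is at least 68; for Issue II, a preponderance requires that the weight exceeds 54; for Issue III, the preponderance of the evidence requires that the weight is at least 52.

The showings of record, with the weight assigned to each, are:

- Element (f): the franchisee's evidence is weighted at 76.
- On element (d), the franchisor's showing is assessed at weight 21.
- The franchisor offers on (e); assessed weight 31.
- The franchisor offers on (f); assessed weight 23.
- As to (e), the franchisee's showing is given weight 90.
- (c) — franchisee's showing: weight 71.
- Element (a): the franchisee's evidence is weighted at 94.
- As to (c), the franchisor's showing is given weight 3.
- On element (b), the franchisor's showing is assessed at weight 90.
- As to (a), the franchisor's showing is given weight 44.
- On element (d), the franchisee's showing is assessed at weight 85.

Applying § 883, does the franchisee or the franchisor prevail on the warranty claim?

— Issue I —
At Stage I.1 the franchisee must meet a more-likely-than-not showing (weight is at least 51): on (a) the weight is 94 less the opposing 44 gives net 50, < 51, so (a) does not meet the standard.
  The franchisee does not carry Stage I.1.
The franchisor prevails on this issue.
— Issue II —
At Stage II.1 the franchisee must meet a substantially-more-likely showing (weight is at least 68): on (c) the weight is 71 less the opposing 3 gives net 68, which does reach 68, so (c) meets the standard.
  All elements met. The franchisee retains the burden for Stage II.2.
At Stage II.2 the franchisee must meet a preponderance (weight exceeds 54): on (d) the weight is 85 less the opposing 21 gives net 64, which does exceed 54, so (d) meets the standard.
  Stage II.2 carried; the final stage is satisfied.
With every stage satisfied, the franchisee prevails on this issue.
— Issue III —
Stage III.1 (franchisee, the preponderance of the evidence, weight is at least 52): (e) net 90−31=59 ≥ 52 — meets.
  Stage III.1 is satisfied; the franchisee continues to bear the burden.
Stage III.2 (franchisee, the preponderance of the evidence, weight is at least 52): (f) net 76−23=53 ≥ 52 — meets.
  Stage III.2 carried; the final stage is satisfied.
All stages carried — the franchisee prevails on this issue.
Per-issue: Issue I → franchisor; Issue II → franchisee; Issue III → franchisee. The franchisee must prevail on a majority of issues; overall, the franchisee prevails.

franchisee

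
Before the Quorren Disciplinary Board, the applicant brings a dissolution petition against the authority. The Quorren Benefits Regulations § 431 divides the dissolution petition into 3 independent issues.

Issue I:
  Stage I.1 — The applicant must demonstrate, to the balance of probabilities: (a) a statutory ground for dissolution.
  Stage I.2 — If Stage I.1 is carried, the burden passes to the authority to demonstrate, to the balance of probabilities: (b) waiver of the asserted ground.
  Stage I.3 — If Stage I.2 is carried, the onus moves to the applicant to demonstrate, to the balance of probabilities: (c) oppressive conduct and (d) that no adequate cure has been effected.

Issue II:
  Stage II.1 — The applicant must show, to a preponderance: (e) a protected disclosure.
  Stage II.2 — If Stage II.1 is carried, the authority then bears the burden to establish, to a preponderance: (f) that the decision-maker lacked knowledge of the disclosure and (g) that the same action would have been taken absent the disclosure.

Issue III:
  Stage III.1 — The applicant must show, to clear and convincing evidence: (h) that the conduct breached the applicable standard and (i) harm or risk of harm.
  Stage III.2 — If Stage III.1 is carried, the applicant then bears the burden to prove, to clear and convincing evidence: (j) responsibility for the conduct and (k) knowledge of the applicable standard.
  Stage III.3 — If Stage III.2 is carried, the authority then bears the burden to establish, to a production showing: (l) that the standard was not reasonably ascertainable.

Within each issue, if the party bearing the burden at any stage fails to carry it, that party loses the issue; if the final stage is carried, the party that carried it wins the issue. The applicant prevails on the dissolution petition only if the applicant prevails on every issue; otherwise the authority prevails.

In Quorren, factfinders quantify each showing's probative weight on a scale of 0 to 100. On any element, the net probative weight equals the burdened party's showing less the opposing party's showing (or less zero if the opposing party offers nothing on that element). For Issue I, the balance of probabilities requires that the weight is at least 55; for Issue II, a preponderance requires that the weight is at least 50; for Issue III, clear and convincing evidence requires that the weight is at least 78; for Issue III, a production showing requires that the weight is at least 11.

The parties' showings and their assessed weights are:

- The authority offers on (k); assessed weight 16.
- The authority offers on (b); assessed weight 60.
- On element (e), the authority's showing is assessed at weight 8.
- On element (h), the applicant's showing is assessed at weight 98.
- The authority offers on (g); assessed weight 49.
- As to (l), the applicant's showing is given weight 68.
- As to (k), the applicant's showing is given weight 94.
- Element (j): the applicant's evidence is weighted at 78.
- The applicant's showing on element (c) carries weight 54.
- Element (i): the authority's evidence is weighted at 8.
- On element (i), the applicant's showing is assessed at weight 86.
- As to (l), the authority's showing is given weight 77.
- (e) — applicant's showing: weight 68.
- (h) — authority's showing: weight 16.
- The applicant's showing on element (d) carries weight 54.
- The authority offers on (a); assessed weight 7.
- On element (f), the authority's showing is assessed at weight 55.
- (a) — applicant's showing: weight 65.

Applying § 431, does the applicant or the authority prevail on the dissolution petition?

— Issue I —
Stage I.1 — burden on applicant; standard: the balance of probabilities (weight is at least 55).
    (a): 65 − 7 = 58 ≥ 55 [met]
  All elements met. The burden passes to the authority.
Stage I.2 — burden on authority; standard: the balance of probabilities (weight is at least 55).
    (b): 60 ≥ 55 [met]
  Stage I.2 is satisfied; the onus moves to the applicant.
Stage I.3 — burden on applicant; standard: the balance of probabilities (weight is at least 55).
    (c): 54 < 55 [not met]
    (d): 54 < 55 [not met]
  The applicant does not carry Stage I.3.
So the authority prevails on this issue.
— Issue II —
At Stage II.1 the applicant must meet a preponderance (weight is at least 50): on (e) the weight is 68 less the opposing 8 gives net 60, which does reach 50, so (e) meets the standard.
  Stage II.1 carried; the burden shifts to the authority.
At Stage II.2 the authority must meet a preponderance (weight is at least 50): on (f) the weight is 55, ≥ 50, so (f) meets the standard; on (g) the weight is 49, < 50, so (g) does not meet the standard.
  Stage II.2 not carried; the authority fails its burden.
So the applicant prevails on this issue.
— Issue III —
At Stage III.1 the applicant must meet clear and convincing evidence (weight is at least 78): on (h) the weight is 98 less the opposing 16 gives net 82, which does reach 78, so (h) meets the standard; on (i) the weight is 86 less the opposing 8 gives net 78, ≥ 78, so (i) meets the standard.
  Stage III.1 carried; the burden remains with the applicant.
At Stage III.2 the applicant must meet clear and convincing evidence (weight is at least 78): on (j) the weight is 78, which does reach 78, so (j) meets the standard; on (k) the weight is 94 less the opposing 16 gives net 78, ≥ 78, so (k) meets the standard.
  Stage III.2 is satisfied; the onus moves to the authority.
At Stage III.3 the authority must meet a production showing (weight is at least 11): on (l) the weight is 77 less the opposing 68 gives net 9, < 11, so (l) does not meet the standard.
  Stage III.3 not carried; the authority fails its burden.
So the applicant prevails on this issue.
Per-issue: Issue I → authority; Issue II → applicant; Issue III → applicant. The applicant must prevail on every issue; overall, the authority prevails.

authority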